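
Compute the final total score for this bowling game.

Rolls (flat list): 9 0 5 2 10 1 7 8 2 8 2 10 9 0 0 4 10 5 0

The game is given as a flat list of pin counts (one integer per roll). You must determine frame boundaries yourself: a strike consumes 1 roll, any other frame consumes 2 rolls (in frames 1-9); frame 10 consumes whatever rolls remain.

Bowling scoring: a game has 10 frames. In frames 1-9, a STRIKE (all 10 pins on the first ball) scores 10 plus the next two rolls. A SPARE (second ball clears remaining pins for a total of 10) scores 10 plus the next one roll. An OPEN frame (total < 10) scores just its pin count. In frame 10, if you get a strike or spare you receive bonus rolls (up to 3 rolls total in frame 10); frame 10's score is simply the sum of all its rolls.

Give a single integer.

Frame 1: OPEN (9+0=9). Cumulative: 9
Frame 2: OPEN (5+2=7). Cumulative: 16
Frame 3: STRIKE. 10 + next two rolls (1+7) = 18. Cumulative: 34
Frame 4: OPEN (1+7=8). Cumulative: 42
Frame 5: SPARE (8+2=10). 10 + next roll (8) = 18. Cumulative: 60
Frame 6: SPARE (8+2=10). 10 + next roll (10) = 20. Cumulative: 80
Frame 7: STRIKE. 10 + next two rolls (9+0) = 19. Cumulative: 99
Frame 8: OPEN (9+0=9). Cumulative: 108
Frame 9: OPEN (0+4=4). Cumulative: 112
Frame 10: STRIKE. Sum of all frame-10 rolls (10+5+0) = 15. Cumulative: 127

Answer: 127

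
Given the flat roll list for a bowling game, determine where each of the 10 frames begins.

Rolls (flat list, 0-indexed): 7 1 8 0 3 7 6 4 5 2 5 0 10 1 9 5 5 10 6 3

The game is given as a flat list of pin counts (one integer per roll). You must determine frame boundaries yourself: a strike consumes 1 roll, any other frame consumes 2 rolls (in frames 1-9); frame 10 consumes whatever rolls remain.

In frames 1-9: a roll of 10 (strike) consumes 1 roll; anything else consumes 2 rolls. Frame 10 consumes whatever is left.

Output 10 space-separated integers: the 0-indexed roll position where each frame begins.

Answer: 0 2 4 6 8 10 12 13 15 17

Derivation:
Frame 1 starts at roll index 0: rolls=7,1 (sum=8), consumes 2 rolls
Frame 2 starts at roll index 2: rolls=8,0 (sum=8), consumes 2 rolls
Frame 3 starts at roll index 4: rolls=3,7 (sum=10), consumes 2 rolls
Frame 4 starts at roll index 6: rolls=6,4 (sum=10), consumes 2 rolls
Frame 5 starts at roll index 8: rolls=5,2 (sum=7), consumes 2 rolls
Frame 6 starts at roll index 10: rolls=5,0 (sum=5), consumes 2 rolls
Frame 7 starts at roll index 12: roll=10 (strike), consumes 1 roll
Frame 8 starts at roll index 13: rolls=1,9 (sum=10), consumes 2 rolls
Frame 9 starts at roll index 15: rolls=5,5 (sum=10), consumes 2 rolls
Frame 10 starts at roll index 17: 3 remaining rolls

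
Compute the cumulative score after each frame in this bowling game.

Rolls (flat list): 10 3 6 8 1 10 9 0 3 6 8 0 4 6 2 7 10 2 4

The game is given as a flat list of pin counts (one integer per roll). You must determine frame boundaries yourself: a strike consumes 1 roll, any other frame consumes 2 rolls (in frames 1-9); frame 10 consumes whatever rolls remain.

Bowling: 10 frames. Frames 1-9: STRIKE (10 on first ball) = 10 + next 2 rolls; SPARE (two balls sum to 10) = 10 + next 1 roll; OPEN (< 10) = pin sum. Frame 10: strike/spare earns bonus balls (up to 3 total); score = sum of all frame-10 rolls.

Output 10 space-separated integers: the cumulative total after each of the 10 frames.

Answer: 19 28 37 56 65 74 82 94 103 119

Derivation:
Frame 1: STRIKE. 10 + next two rolls (3+6) = 19. Cumulative: 19
Frame 2: OPEN (3+6=9). Cumulative: 28
Frame 3: OPEN (8+1=9). Cumulative: 37
Frame 4: STRIKE. 10 + next two rolls (9+0) = 19. Cumulative: 56
Frame 5: OPEN (9+0=9). Cumulative: 65
Frame 6: OPEN (3+6=9). Cumulative: 74
Frame 7: OPEN (8+0=8). Cumulative: 82
Frame 8: SPARE (4+6=10). 10 + next roll (2) = 12. Cumulative: 94
Frame 9: OPEN (2+7=9). Cumulative: 103
Frame 10: STRIKE. Sum of all frame-10 rolls (10+2+4) = 16. Cumulative: 119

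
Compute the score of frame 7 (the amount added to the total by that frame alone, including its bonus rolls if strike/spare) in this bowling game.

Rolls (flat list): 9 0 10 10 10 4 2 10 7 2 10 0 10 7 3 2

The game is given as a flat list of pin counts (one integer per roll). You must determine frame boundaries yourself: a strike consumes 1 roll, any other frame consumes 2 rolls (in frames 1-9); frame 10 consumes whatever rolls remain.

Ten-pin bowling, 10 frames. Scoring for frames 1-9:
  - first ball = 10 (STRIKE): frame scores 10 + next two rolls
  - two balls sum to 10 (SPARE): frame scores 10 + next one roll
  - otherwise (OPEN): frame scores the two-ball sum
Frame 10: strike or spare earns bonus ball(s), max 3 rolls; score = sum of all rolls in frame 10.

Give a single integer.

Answer: 9

Derivation:
Frame 1: OPEN (9+0=9). Cumulative: 9
Frame 2: STRIKE. 10 + next two rolls (10+10) = 30. Cumulative: 39
Frame 3: STRIKE. 10 + next two rolls (10+4) = 24. Cumulative: 63
Frame 4: STRIKE. 10 + next two rolls (4+2) = 16. Cumulative: 79
Frame 5: OPEN (4+2=6). Cumulative: 85
Frame 6: STRIKE. 10 + next two rolls (7+2) = 19. Cumulative: 104
Frame 7: OPEN (7+2=9). Cumulative: 113
Frame 8: STRIKE. 10 + next two rolls (0+10) = 20. Cumulative: 133
Frame 9: SPARE (0+10=10). 10 + next roll (7) = 17. Cumulative: 150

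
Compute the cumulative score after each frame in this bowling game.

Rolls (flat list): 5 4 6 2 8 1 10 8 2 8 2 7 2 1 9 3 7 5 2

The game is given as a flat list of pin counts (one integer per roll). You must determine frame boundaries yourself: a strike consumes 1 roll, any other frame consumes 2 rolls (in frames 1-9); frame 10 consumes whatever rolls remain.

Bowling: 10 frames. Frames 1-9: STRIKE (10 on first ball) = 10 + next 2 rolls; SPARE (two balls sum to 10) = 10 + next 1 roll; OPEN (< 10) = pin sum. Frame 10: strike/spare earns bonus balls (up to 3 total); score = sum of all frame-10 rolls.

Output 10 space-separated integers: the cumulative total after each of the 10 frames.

Answer: 9 17 26 46 64 81 90 103 118 125

Derivation:
Frame 1: OPEN (5+4=9). Cumulative: 9
Frame 2: OPEN (6+2=8). Cumulative: 17
Frame 3: OPEN (8+1=9). Cumulative: 26
Frame 4: STRIKE. 10 + next two rolls (8+2) = 20. Cumulative: 46
Frame 5: SPARE (8+2=10). 10 + next roll (8) = 18. Cumulative: 64
Frame 6: SPARE (8+2=10). 10 + next roll (7) = 17. Cumulative: 81
Frame 7: OPEN (7+2=9). Cumulative: 90
Frame 8: SPARE (1+9=10). 10 + next roll (3) = 13. Cumulative: 103
Frame 9: SPARE (3+7=10). 10 + next roll (5) = 15. Cumulative: 118
Frame 10: OPEN. Sum of all frame-10 rolls (5+2) = 7. Cumulative: 125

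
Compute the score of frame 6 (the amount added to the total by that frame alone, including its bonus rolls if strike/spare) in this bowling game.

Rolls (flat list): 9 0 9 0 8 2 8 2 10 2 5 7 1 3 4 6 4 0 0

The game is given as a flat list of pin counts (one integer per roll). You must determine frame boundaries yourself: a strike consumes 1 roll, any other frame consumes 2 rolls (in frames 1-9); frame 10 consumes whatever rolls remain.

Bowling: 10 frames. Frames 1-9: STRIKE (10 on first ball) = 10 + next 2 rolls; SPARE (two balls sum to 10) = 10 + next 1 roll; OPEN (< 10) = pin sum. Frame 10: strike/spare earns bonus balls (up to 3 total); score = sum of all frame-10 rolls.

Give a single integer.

Frame 1: OPEN (9+0=9). Cumulative: 9
Frame 2: OPEN (9+0=9). Cumulative: 18
Frame 3: SPARE (8+2=10). 10 + next roll (8) = 18. Cumulative: 36
Frame 4: SPARE (8+2=10). 10 + next roll (10) = 20. Cumulative: 56
Frame 5: STRIKE. 10 + next two rolls (2+5) = 17. Cumulative: 73
Frame 6: OPEN (2+5=7). Cumulative: 80
Frame 7: OPEN (7+1=8). Cumulative: 88
Frame 8: OPEN (3+4=7). Cumulative: 95

Answer: 7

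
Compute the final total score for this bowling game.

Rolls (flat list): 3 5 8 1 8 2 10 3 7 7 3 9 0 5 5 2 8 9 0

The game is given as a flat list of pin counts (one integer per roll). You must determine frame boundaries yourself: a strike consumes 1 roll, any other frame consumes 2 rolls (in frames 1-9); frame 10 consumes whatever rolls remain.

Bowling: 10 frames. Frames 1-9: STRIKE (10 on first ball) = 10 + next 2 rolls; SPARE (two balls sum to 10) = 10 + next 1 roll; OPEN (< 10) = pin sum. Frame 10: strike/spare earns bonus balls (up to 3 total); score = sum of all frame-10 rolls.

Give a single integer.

Answer: 142

Derivation:
Frame 1: OPEN (3+5=8). Cumulative: 8
Frame 2: OPEN (8+1=9). Cumulative: 17
Frame 3: SPARE (8+2=10). 10 + next roll (10) = 20. Cumulative: 37
Frame 4: STRIKE. 10 + next two rolls (3+7) = 20. Cumulative: 57
Frame 5: SPARE (3+7=10). 10 + next roll (7) = 17. Cumulative: 74
Frame 6: SPARE (7+3=10). 10 + next roll (9) = 19. Cumulative: 93
Frame 7: OPEN (9+0=9). Cumulative: 102
Frame 8: SPARE (5+5=10). 10 + next roll (2) = 12. Cumulative: 114
Frame 9: SPARE (2+8=10). 10 + next roll (9) = 19. Cumulative: 133
Frame 10: OPEN. Sum of all frame-10 rolls (9+0) = 9. Cumulative: 142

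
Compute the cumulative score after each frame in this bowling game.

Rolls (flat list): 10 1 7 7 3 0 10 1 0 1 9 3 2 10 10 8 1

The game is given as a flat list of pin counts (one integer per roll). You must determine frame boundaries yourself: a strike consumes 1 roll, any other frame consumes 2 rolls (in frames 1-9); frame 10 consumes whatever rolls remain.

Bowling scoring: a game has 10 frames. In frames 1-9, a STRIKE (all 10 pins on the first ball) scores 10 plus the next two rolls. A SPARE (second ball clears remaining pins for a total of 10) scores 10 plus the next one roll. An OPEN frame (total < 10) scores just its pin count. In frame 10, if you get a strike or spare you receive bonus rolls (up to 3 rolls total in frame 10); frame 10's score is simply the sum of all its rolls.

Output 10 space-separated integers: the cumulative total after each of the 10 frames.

Answer: 18 26 36 47 48 61 66 94 113 122

Derivation:
Frame 1: STRIKE. 10 + next two rolls (1+7) = 18. Cumulative: 18
Frame 2: OPEN (1+7=8). Cumulative: 26
Frame 3: SPARE (7+3=10). 10 + next roll (0) = 10. Cumulative: 36
Frame 4: SPARE (0+10=10). 10 + next roll (1) = 11. Cumulative: 47
Frame 5: OPEN (1+0=1). Cumulative: 48
Frame 6: SPARE (1+9=10). 10 + next roll (3) = 13. Cumulative: 61
Frame 7: OPEN (3+2=5). Cumulative: 66
Frame 8: STRIKE. 10 + next two rolls (10+8) = 28. Cumulative: 94
Frame 9: STRIKE. 10 + next two rolls (8+1) = 19. Cumulative: 113
Frame 10: OPEN. Sum of all frame-10 rolls (8+1) = 9. Cumulative: 122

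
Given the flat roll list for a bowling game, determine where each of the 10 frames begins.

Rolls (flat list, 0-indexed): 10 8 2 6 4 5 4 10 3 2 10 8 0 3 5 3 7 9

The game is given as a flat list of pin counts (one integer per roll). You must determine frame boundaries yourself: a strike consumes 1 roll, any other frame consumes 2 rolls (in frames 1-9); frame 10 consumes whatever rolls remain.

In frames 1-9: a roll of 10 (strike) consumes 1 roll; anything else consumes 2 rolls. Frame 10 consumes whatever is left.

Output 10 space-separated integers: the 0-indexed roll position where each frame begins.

Frame 1 starts at roll index 0: roll=10 (strike), consumes 1 roll
Frame 2 starts at roll index 1: rolls=8,2 (sum=10), consumes 2 rolls
Frame 3 starts at roll index 3: rolls=6,4 (sum=10), consumes 2 rolls
Frame 4 starts at roll index 5: rolls=5,4 (sum=9), consumes 2 rolls
Frame 5 starts at roll index 7: roll=10 (strike), consumes 1 roll
Frame 6 starts at roll index 8: rolls=3,2 (sum=5), consumes 2 rolls
Frame 7 starts at roll index 10: roll=10 (strike), consumes 1 roll
Frame 8 starts at roll index 11: rolls=8,0 (sum=8), consumes 2 rolls
Frame 9 starts at roll index 13: rolls=3,5 (sum=8), consumes 2 rolls
Frame 10 starts at roll index 15: 3 remaining rolls

Answer: 0 1 3 5 7 8 10 11 13 15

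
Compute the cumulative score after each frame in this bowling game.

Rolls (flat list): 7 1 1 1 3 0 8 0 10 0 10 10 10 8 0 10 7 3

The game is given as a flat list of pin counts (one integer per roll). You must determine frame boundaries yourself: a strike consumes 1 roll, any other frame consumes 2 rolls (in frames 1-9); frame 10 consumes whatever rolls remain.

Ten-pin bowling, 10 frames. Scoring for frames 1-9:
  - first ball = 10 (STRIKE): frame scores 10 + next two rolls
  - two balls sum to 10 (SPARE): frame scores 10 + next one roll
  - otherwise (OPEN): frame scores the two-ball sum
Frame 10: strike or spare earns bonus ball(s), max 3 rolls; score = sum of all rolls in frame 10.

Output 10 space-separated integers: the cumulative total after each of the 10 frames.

Answer: 8 10 13 21 41 61 89 107 115 135

Derivation:
Frame 1: OPEN (7+1=8). Cumulative: 8
Frame 2: OPEN (1+1=2). Cumulative: 10
Frame 3: OPEN (3+0=3). Cumulative: 13
Frame 4: OPEN (8+0=8). Cumulative: 21
Frame 5: STRIKE. 10 + next two rolls (0+10) = 20. Cumulative: 41
Frame 6: SPARE (0+10=10). 10 + next roll (10) = 20. Cumulative: 61
Frame 7: STRIKE. 10 + next two rolls (10+8) = 28. Cumulative: 89
Frame 8: STRIKE. 10 + next two rolls (8+0) = 18. Cumulative: 107
Frame 9: OPEN (8+0=8). Cumulative: 115
Frame 10: STRIKE. Sum of all frame-10 rolls (10+7+3) = 20. Cumulative: 135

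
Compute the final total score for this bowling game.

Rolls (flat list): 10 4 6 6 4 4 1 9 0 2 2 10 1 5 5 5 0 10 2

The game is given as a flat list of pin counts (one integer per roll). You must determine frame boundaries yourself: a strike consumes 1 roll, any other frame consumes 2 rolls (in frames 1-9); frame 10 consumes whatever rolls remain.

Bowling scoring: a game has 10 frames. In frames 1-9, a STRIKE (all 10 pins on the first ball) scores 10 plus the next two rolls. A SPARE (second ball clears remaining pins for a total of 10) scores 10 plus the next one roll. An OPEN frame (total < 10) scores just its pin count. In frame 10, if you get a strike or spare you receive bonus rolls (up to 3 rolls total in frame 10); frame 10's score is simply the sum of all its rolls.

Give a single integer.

Frame 1: STRIKE. 10 + next two rolls (4+6) = 20. Cumulative: 20
Frame 2: SPARE (4+6=10). 10 + next roll (6) = 16. Cumulative: 36
Frame 3: SPARE (6+4=10). 10 + next roll (4) = 14. Cumulative: 50
Frame 4: OPEN (4+1=5). Cumulative: 55
Frame 5: OPEN (9+0=9). Cumulative: 64
Frame 6: OPEN (2+2=4). Cumulative: 68
Frame 7: STRIKE. 10 + next two rolls (1+5) = 16. Cumulative: 84
Frame 8: OPEN (1+5=6). Cumulative: 90
Frame 9: SPARE (5+5=10). 10 + next roll (0) = 10. Cumulative: 100
Frame 10: SPARE. Sum of all frame-10 rolls (0+10+2) = 12. Cumulative: 112

Answer: 112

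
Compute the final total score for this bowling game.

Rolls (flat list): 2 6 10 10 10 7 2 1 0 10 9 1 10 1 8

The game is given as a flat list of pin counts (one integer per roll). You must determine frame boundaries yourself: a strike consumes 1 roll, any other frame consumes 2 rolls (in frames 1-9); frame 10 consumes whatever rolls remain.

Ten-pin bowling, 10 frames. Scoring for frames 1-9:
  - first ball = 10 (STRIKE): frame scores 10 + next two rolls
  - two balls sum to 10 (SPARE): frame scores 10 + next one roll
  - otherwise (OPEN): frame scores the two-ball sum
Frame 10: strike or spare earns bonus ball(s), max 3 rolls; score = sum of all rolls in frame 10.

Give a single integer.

Frame 1: OPEN (2+6=8). Cumulative: 8
Frame 2: STRIKE. 10 + next two rolls (10+10) = 30. Cumulative: 38
Frame 3: STRIKE. 10 + next two rolls (10+7) = 27. Cumulative: 65
Frame 4: STRIKE. 10 + next two rolls (7+2) = 19. Cumulative: 84
Frame 5: OPEN (7+2=9). Cumulative: 93
Frame 6: OPEN (1+0=1). Cumulative: 94
Frame 7: STRIKE. 10 + next two rolls (9+1) = 20. Cumulative: 114
Frame 8: SPARE (9+1=10). 10 + next roll (10) = 20. Cumulative: 134
Frame 9: STRIKE. 10 + next two rolls (1+8) = 19. Cumulative: 153
Frame 10: OPEN. Sum of all frame-10 rolls (1+8) = 9. Cumulative: 162

Answer: 162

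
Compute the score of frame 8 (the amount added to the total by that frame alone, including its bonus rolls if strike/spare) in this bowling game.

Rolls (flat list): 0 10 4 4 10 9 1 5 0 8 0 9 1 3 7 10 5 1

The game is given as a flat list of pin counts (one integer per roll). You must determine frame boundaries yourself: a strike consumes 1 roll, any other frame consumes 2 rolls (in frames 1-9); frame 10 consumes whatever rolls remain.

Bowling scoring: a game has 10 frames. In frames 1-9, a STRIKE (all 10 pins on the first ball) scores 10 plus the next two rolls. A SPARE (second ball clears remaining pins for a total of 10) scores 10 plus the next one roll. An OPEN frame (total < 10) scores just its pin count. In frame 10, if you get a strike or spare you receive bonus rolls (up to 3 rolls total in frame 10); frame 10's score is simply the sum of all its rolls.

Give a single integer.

Frame 1: SPARE (0+10=10). 10 + next roll (4) = 14. Cumulative: 14
Frame 2: OPEN (4+4=8). Cumulative: 22
Frame 3: STRIKE. 10 + next two rolls (9+1) = 20. Cumulative: 42
Frame 4: SPARE (9+1=10). 10 + next roll (5) = 15. Cumulative: 57
Frame 5: OPEN (5+0=5). Cumulative: 62
Frame 6: OPEN (8+0=8). Cumulative: 70
Frame 7: SPARE (9+1=10). 10 + next roll (3) = 13. Cumulative: 83
Frame 8: SPARE (3+7=10). 10 + next roll (10) = 20. Cumulative: 103
Frame 9: STRIKE. 10 + next two rolls (5+1) = 16. Cumulative: 119
Frame 10: OPEN. Sum of all frame-10 rolls (5+1) = 6. Cumulative: 125

Answer: 20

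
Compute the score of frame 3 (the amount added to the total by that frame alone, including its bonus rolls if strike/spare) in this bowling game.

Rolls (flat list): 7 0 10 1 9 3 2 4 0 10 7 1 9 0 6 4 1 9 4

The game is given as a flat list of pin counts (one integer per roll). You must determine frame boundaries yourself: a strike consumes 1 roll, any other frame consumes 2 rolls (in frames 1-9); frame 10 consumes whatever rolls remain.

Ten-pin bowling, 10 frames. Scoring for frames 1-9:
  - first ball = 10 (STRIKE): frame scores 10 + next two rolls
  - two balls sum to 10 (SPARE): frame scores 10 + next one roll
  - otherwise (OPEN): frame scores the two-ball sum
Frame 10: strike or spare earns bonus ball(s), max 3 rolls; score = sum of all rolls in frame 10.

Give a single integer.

Answer: 13

Derivation:
Frame 1: OPEN (7+0=7). Cumulative: 7
Frame 2: STRIKE. 10 + next two rolls (1+9) = 20. Cumulative: 27
Frame 3: SPARE (1+9=10). 10 + next roll (3) = 13. Cumulative: 40
Frame 4: OPEN (3+2=5). Cumulative: 45
Frame 5: OPEN (4+0=4). Cumulative: 49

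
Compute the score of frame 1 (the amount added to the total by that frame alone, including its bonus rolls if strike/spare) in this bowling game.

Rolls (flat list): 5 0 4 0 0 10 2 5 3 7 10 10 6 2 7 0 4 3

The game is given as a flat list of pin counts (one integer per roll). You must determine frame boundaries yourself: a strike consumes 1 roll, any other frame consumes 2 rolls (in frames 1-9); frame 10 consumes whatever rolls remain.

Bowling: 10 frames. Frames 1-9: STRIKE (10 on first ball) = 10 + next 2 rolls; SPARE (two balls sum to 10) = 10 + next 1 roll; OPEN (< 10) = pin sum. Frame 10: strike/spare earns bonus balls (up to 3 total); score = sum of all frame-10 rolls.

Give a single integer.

Answer: 5

Derivation:
Frame 1: OPEN (5+0=5). Cumulative: 5
Frame 2: OPEN (4+0=4). Cumulative: 9
Frame 3: SPARE (0+10=10). 10 + next roll (2) = 12. Cumulative: 21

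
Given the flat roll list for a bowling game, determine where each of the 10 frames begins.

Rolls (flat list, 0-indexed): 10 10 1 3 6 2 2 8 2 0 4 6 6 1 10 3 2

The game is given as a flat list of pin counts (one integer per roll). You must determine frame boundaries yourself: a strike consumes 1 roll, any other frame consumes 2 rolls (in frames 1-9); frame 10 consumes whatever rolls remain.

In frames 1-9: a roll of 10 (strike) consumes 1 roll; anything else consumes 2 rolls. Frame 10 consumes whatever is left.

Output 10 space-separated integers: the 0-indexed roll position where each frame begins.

Answer: 0 1 2 4 6 8 10 12 14 15

Derivation:
Frame 1 starts at roll index 0: roll=10 (strike), consumes 1 roll
Frame 2 starts at roll index 1: roll=10 (strike), consumes 1 roll
Frame 3 starts at roll index 2: rolls=1,3 (sum=4), consumes 2 rolls
Frame 4 starts at roll index 4: rolls=6,2 (sum=8), consumes 2 rolls
Frame 5 starts at roll index 6: rolls=2,8 (sum=10), consumes 2 rolls
Frame 6 starts at roll index 8: rolls=2,0 (sum=2), consumes 2 rolls
Frame 7 starts at roll index 10: rolls=4,6 (sum=10), consumes 2 rolls
Frame 8 starts at roll index 12: rolls=6,1 (sum=7), consumes 2 rolls
Frame 9 starts at roll index 14: roll=10 (strike), consumes 1 roll
Frame 10 starts at roll index 15: 2 remaining rolls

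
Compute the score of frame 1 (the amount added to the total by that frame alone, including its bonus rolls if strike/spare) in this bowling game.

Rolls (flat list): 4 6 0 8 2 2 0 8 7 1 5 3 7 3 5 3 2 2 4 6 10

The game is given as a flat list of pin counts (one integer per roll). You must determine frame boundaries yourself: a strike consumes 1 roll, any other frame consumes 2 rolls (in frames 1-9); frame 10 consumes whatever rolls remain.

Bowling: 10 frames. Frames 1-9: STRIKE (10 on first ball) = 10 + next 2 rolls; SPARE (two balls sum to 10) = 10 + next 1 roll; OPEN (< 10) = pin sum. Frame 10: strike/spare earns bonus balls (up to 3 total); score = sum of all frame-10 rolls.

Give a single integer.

Answer: 10

Derivation:
Frame 1: SPARE (4+6=10). 10 + next roll (0) = 10. Cumulative: 10
Frame 2: OPEN (0+8=8). Cumulative: 18
Frame 3: OPEN (2+2=4). Cumulative: 22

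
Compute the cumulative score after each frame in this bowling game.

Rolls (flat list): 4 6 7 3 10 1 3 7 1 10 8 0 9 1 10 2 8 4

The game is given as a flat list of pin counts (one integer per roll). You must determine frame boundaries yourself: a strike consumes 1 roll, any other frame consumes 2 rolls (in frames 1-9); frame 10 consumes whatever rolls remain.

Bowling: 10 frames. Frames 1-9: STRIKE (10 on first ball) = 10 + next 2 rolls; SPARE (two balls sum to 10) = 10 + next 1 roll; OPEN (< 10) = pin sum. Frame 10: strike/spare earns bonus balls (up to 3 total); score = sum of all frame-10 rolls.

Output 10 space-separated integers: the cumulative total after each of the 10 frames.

Answer: 17 37 51 55 63 81 89 109 129 143

Derivation:
Frame 1: SPARE (4+6=10). 10 + next roll (7) = 17. Cumulative: 17
Frame 2: SPARE (7+3=10). 10 + next roll (10) = 20. Cumulative: 37
Frame 3: STRIKE. 10 + next two rolls (1+3) = 14. Cumulative: 51
Frame 4: OPEN (1+3=4). Cumulative: 55
Frame 5: OPEN (7+1=8). Cumulative: 63
Frame 6: STRIKE. 10 + next two rolls (8+0) = 18. Cumulative: 81
Frame 7: OPEN (8+0=8). Cumulative: 89
Frame 8: SPARE (9+1=10). 10 + next roll (10) = 20. Cumulative: 109
Frame 9: STRIKE. 10 + next two rolls (2+8) = 20. Cumulative: 129
Frame 10: SPARE. Sum of all frame-10 rolls (2+8+4) = 14. Cumulative: 143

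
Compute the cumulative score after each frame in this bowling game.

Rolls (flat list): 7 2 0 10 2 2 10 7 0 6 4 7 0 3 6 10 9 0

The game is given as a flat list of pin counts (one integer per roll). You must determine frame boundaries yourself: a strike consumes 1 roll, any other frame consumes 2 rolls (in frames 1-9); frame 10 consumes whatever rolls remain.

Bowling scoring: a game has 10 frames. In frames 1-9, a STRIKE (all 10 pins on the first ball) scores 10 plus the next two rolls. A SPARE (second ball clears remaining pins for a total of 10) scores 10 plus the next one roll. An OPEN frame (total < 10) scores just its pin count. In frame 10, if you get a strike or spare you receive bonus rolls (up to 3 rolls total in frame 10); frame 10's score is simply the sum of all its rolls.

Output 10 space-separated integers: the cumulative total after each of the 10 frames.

Answer: 9 21 25 42 49 66 73 82 101 110

Derivation:
Frame 1: OPEN (7+2=9). Cumulative: 9
Frame 2: SPARE (0+10=10). 10 + next roll (2) = 12. Cumulative: 21
Frame 3: OPEN (2+2=4). Cumulative: 25
Frame 4: STRIKE. 10 + next two rolls (7+0) = 17. Cumulative: 42
Frame 5: OPEN (7+0=7). Cumulative: 49
Frame 6: SPARE (6+4=10). 10 + next roll (7) = 17. Cumulative: 66
Frame 7: OPEN (7+0=7). Cumulative: 73
Frame 8: OPEN (3+6=9). Cumulative: 82
Frame 9: STRIKE. 10 + next two rolls (9+0) = 19. Cumulative: 101
Frame 10: OPEN. Sum of all frame-10 rolls (9+0) = 9. Cumulative: 110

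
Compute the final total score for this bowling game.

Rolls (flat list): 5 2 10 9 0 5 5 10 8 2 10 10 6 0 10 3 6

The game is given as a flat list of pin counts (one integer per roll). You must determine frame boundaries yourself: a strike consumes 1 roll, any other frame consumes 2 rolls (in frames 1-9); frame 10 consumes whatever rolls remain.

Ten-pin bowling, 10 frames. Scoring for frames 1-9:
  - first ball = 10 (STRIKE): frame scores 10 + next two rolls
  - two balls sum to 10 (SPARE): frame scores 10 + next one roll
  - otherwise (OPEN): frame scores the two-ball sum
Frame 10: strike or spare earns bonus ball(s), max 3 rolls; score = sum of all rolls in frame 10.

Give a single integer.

Frame 1: OPEN (5+2=7). Cumulative: 7
Frame 2: STRIKE. 10 + next two rolls (9+0) = 19. Cumulative: 26
Frame 3: OPEN (9+0=9). Cumulative: 35
Frame 4: SPARE (5+5=10). 10 + next roll (10) = 20. Cumulative: 55
Frame 5: STRIKE. 10 + next two rolls (8+2) = 20. Cumulative: 75
Frame 6: SPARE (8+2=10). 10 + next roll (10) = 20. Cumulative: 95
Frame 7: STRIKE. 10 + next two rolls (10+6) = 26. Cumulative: 121
Frame 8: STRIKE. 10 + next two rolls (6+0) = 16. Cumulative: 137
Frame 9: OPEN (6+0=6). Cumulative: 143
Frame 10: STRIKE. Sum of all frame-10 rolls (10+3+6) = 19. Cumulative: 162

Answer: 162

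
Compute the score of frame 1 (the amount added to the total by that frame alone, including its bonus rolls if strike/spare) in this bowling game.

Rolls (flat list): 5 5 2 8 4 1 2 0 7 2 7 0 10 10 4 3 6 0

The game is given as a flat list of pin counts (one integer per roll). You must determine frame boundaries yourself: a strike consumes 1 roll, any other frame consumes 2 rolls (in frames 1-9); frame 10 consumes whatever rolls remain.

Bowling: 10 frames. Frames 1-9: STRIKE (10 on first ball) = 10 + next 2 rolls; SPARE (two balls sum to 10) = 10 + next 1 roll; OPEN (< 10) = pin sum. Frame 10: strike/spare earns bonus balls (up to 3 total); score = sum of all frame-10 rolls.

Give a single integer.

Frame 1: SPARE (5+5=10). 10 + next roll (2) = 12. Cumulative: 12
Frame 2: SPARE (2+8=10). 10 + next roll (4) = 14. Cumulative: 26
Frame 3: OPEN (4+1=5). Cumulative: 31

Answer: 12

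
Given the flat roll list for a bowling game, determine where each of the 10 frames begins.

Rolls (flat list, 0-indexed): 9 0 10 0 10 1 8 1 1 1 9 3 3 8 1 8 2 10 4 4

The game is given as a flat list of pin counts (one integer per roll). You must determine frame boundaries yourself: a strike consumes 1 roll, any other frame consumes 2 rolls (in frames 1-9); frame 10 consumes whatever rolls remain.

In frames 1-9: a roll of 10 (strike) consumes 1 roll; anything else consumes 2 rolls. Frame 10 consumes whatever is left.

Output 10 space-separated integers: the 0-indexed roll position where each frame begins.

Frame 1 starts at roll index 0: rolls=9,0 (sum=9), consumes 2 rolls
Frame 2 starts at roll index 2: roll=10 (strike), consumes 1 roll
Frame 3 starts at roll index 3: rolls=0,10 (sum=10), consumes 2 rolls
Frame 4 starts at roll index 5: rolls=1,8 (sum=9), consumes 2 rolls
Frame 5 starts at roll index 7: rolls=1,1 (sum=2), consumes 2 rolls
Frame 6 starts at roll index 9: rolls=1,9 (sum=10), consumes 2 rolls
Frame 7 starts at roll index 11: rolls=3,3 (sum=6), consumes 2 rolls
Frame 8 starts at roll index 13: rolls=8,1 (sum=9), consumes 2 rolls
Frame 9 starts at roll index 15: rolls=8,2 (sum=10), consumes 2 rolls
Frame 10 starts at roll index 17: 3 remaining rolls

Answer: 0 2 3 5 7 9 11 13 15 17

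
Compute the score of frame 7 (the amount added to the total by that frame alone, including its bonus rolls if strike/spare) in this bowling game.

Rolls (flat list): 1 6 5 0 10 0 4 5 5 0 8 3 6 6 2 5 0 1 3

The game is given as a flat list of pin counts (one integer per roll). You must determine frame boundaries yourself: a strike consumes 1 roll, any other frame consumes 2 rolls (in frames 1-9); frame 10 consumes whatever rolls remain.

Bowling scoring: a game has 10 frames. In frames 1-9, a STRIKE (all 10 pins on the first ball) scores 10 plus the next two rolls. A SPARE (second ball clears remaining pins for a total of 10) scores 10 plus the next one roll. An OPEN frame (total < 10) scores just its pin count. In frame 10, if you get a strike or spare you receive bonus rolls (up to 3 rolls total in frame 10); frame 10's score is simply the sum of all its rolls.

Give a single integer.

Frame 1: OPEN (1+6=7). Cumulative: 7
Frame 2: OPEN (5+0=5). Cumulative: 12
Frame 3: STRIKE. 10 + next two rolls (0+4) = 14. Cumulative: 26
Frame 4: OPEN (0+4=4). Cumulative: 30
Frame 5: SPARE (5+5=10). 10 + next roll (0) = 10. Cumulative: 40
Frame 6: OPEN (0+8=8). Cumulative: 48
Frame 7: OPEN (3+6=9). Cumulative: 57
Frame 8: OPEN (6+2=8). Cumulative: 65
Frame 9: OPEN (5+0=5). Cumulative: 70

Answer: 9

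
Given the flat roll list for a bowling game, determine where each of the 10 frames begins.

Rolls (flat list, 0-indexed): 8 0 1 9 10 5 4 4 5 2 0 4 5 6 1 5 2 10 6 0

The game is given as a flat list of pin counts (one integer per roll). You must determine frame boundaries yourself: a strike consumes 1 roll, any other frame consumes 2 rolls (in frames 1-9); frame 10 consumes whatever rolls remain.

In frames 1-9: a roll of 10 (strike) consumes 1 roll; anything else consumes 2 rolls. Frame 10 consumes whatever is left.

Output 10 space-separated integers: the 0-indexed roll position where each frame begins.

Answer: 0 2 4 5 7 9 11 13 15 17

Derivation:
Frame 1 starts at roll index 0: rolls=8,0 (sum=8), consumes 2 rolls
Frame 2 starts at roll index 2: rolls=1,9 (sum=10), consumes 2 rolls
Frame 3 starts at roll index 4: roll=10 (strike), consumes 1 roll
Frame 4 starts at roll index 5: rolls=5,4 (sum=9), consumes 2 rolls
Frame 5 starts at roll index 7: rolls=4,5 (sum=9), consumes 2 rolls
Frame 6 starts at roll index 9: rolls=2,0 (sum=2), consumes 2 rolls
Frame 7 starts at roll index 11: rolls=4,5 (sum=9), consumes 2 rolls
Frame 8 starts at roll index 13: rolls=6,1 (sum=7), consumes 2 rolls
Frame 9 starts at roll index 15: rolls=5,2 (sum=7), consumes 2 rolls
Frame 10 starts at roll index 17: 3 remaining rolls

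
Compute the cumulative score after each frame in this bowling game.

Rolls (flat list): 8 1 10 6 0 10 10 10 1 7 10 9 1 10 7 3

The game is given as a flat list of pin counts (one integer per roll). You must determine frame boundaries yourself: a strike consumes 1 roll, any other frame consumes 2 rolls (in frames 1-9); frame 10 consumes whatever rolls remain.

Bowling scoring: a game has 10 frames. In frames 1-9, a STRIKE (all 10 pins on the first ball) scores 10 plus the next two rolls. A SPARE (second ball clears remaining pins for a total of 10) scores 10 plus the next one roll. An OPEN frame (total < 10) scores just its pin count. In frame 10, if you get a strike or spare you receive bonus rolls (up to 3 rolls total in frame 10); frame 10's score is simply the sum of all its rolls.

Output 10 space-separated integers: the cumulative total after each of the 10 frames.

Frame 1: OPEN (8+1=9). Cumulative: 9
Frame 2: STRIKE. 10 + next two rolls (6+0) = 16. Cumulative: 25
Frame 3: OPEN (6+0=6). Cumulative: 31
Frame 4: STRIKE. 10 + next two rolls (10+10) = 30. Cumulative: 61
Frame 5: STRIKE. 10 + next two rolls (10+1) = 21. Cumulative: 82
Frame 6: STRIKE. 10 + next two rolls (1+7) = 18. Cumulative: 100
Frame 7: OPEN (1+7=8). Cumulative: 108
Frame 8: STRIKE. 10 + next two rolls (9+1) = 20. Cumulative: 128
Frame 9: SPARE (9+1=10). 10 + next roll (10) = 20. Cumulative: 148
Frame 10: STRIKE. Sum of all frame-10 rolls (10+7+3) = 20. Cumulative: 168

Answer: 9 25 31 61 82 100 108 128 148 168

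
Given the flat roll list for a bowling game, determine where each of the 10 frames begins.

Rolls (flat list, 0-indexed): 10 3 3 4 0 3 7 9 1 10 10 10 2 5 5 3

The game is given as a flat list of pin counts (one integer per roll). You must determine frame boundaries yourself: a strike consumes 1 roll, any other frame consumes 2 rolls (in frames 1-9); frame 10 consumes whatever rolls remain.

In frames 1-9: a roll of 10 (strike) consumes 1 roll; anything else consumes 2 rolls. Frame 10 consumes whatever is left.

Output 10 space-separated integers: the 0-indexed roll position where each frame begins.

Answer: 0 1 3 5 7 9 10 11 12 14

Derivation:
Frame 1 starts at roll index 0: roll=10 (strike), consumes 1 roll
Frame 2 starts at roll index 1: rolls=3,3 (sum=6), consumes 2 rolls
Frame 3 starts at roll index 3: rolls=4,0 (sum=4), consumes 2 rolls
Frame 4 starts at roll index 5: rolls=3,7 (sum=10), consumes 2 rolls
Frame 5 starts at roll index 7: rolls=9,1 (sum=10), consumes 2 rolls
Frame 6 starts at roll index 9: roll=10 (strike), consumes 1 roll
Frame 7 starts at roll index 10: roll=10 (strike), consumes 1 roll
Frame 8 starts at roll index 11: roll=10 (strike), consumes 1 roll
Frame 9 starts at roll index 12: rolls=2,5 (sum=7), consumes 2 rolls
Frame 10 starts at roll index 14: 2 remaining rolls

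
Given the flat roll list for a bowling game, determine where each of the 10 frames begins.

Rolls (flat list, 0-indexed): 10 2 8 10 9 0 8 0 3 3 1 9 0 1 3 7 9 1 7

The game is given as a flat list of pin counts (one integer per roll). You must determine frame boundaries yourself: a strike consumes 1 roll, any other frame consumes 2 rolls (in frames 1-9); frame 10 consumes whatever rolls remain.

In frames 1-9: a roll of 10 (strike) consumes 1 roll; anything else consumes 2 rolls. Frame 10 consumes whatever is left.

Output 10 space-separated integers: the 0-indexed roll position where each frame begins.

Frame 1 starts at roll index 0: roll=10 (strike), consumes 1 roll
Frame 2 starts at roll index 1: rolls=2,8 (sum=10), consumes 2 rolls
Frame 3 starts at roll index 3: roll=10 (strike), consumes 1 roll
Frame 4 starts at roll index 4: rolls=9,0 (sum=9), consumes 2 rolls
Frame 5 starts at roll index 6: rolls=8,0 (sum=8), consumes 2 rolls
Frame 6 starts at roll index 8: rolls=3,3 (sum=6), consumes 2 rolls
Frame 7 starts at roll index 10: rolls=1,9 (sum=10), consumes 2 rolls
Frame 8 starts at roll index 12: rolls=0,1 (sum=1), consumes 2 rolls
Frame 9 starts at roll index 14: rolls=3,7 (sum=10), consumes 2 rolls
Frame 10 starts at roll index 16: 3 remaining rolls

Answer: 0 1 3 4 6 8 10 12 14 16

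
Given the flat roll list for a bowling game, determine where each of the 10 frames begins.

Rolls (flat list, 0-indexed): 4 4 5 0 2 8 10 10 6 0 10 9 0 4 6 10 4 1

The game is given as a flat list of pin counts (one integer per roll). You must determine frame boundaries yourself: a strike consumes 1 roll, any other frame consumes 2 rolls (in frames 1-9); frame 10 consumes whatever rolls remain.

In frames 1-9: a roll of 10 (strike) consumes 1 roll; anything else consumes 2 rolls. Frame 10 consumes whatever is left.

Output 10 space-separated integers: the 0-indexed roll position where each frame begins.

Frame 1 starts at roll index 0: rolls=4,4 (sum=8), consumes 2 rolls
Frame 2 starts at roll index 2: rolls=5,0 (sum=5), consumes 2 rolls
Frame 3 starts at roll index 4: rolls=2,8 (sum=10), consumes 2 rolls
Frame 4 starts at roll index 6: roll=10 (strike), consumes 1 roll
Frame 5 starts at roll index 7: roll=10 (strike), consumes 1 roll
Frame 6 starts at roll index 8: rolls=6,0 (sum=6), consumes 2 rolls
Frame 7 starts at roll index 10: roll=10 (strike), consumes 1 roll
Frame 8 starts at roll index 11: rolls=9,0 (sum=9), consumes 2 rolls
Frame 9 starts at roll index 13: rolls=4,6 (sum=10), consumes 2 rolls
Frame 10 starts at roll index 15: 3 remaining rolls

Answer: 0 2 4 6 7 8 10 11 13 15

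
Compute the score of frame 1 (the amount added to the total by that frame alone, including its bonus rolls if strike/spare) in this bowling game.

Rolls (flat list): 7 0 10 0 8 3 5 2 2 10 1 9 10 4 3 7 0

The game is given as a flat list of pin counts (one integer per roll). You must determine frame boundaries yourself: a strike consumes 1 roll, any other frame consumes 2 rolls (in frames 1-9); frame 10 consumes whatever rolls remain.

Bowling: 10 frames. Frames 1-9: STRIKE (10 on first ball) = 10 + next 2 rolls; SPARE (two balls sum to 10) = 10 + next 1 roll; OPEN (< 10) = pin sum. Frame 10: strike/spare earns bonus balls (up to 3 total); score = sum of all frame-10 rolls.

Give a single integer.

Frame 1: OPEN (7+0=7). Cumulative: 7
Frame 2: STRIKE. 10 + next two rolls (0+8) = 18. Cumulative: 25
Frame 3: OPEN (0+8=8). Cumulative: 33

Answer: 7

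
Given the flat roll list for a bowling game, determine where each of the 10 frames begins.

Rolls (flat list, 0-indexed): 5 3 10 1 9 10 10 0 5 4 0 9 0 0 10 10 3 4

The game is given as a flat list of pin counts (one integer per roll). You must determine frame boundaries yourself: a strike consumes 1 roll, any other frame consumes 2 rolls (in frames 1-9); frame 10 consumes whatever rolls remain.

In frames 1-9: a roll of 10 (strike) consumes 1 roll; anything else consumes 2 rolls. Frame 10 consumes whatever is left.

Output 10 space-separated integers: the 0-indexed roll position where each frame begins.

Frame 1 starts at roll index 0: rolls=5,3 (sum=8), consumes 2 rolls
Frame 2 starts at roll index 2: roll=10 (strike), consumes 1 roll
Frame 3 starts at roll index 3: rolls=1,9 (sum=10), consumes 2 rolls
Frame 4 starts at roll index 5: roll=10 (strike), consumes 1 roll
Frame 5 starts at roll index 6: roll=10 (strike), consumes 1 roll
Frame 6 starts at roll index 7: rolls=0,5 (sum=5), consumes 2 rolls
Frame 7 starts at roll index 9: rolls=4,0 (sum=4), consumes 2 rolls
Frame 8 starts at roll index 11: rolls=9,0 (sum=9), consumes 2 rolls
Frame 9 starts at roll index 13: rolls=0,10 (sum=10), consumes 2 rolls
Frame 10 starts at roll index 15: 3 remaining rolls

Answer: 0 2 3 5 6 7 9 11 13 15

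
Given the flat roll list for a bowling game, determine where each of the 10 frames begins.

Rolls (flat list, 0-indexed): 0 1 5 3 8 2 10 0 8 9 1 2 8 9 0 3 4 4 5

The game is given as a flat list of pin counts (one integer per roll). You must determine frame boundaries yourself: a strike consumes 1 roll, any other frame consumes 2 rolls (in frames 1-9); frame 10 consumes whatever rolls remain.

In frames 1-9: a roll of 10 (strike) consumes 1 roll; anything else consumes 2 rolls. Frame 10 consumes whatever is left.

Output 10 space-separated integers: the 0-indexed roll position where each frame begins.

Frame 1 starts at roll index 0: rolls=0,1 (sum=1), consumes 2 rolls
Frame 2 starts at roll index 2: rolls=5,3 (sum=8), consumes 2 rolls
Frame 3 starts at roll index 4: rolls=8,2 (sum=10), consumes 2 rolls
Frame 4 starts at roll index 6: roll=10 (strike), consumes 1 roll
Frame 5 starts at roll index 7: rolls=0,8 (sum=8), consumes 2 rolls
Frame 6 starts at roll index 9: rolls=9,1 (sum=10), consumes 2 rolls
Frame 7 starts at roll index 11: rolls=2,8 (sum=10), consumes 2 rolls
Frame 8 starts at roll index 13: rolls=9,0 (sum=9), consumes 2 rolls
Frame 9 starts at roll index 15: rolls=3,4 (sum=7), consumes 2 rolls
Frame 10 starts at roll index 17: 2 remaining rolls

Answer: 0 2 4 6 7 9 11 13 15 17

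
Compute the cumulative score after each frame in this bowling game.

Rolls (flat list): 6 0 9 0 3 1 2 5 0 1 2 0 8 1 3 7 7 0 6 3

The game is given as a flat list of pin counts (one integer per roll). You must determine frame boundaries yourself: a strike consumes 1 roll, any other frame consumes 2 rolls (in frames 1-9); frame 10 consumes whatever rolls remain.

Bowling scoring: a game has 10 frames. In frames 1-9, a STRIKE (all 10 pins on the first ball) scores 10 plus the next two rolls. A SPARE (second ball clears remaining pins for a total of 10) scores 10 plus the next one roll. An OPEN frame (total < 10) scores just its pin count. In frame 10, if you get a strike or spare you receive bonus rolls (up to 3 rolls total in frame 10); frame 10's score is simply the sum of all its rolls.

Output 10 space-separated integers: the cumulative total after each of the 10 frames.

Frame 1: OPEN (6+0=6). Cumulative: 6
Frame 2: OPEN (9+0=9). Cumulative: 15
Frame 3: OPEN (3+1=4). Cumulative: 19
Frame 4: OPEN (2+5=7). Cumulative: 26
Frame 5: OPEN (0+1=1). Cumulative: 27
Frame 6: OPEN (2+0=2). Cumulative: 29
Frame 7: OPEN (8+1=9). Cumulative: 38
Frame 8: SPARE (3+7=10). 10 + next roll (7) = 17. Cumulative: 55
Frame 9: OPEN (7+0=7). Cumulative: 62
Frame 10: OPEN. Sum of all frame-10 rolls (6+3) = 9. Cumulative: 71

Answer: 6 15 19 26 27 29 38 55 62 71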